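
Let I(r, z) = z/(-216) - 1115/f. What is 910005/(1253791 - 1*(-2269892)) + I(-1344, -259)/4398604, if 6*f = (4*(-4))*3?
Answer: 3792549762469/14683534236504 ≈ 0.25829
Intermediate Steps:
f = -8 (f = ((4*(-4))*3)/6 = (-16*3)/6 = (⅙)*(-48) = -8)
I(r, z) = 1115/8 - z/216 (I(r, z) = z/(-216) - 1115/(-8) = z*(-1/216) - 1115*(-⅛) = -z/216 + 1115/8 = 1115/8 - z/216)
910005/(1253791 - 1*(-2269892)) + I(-1344, -259)/4398604 = 910005/(1253791 - 1*(-2269892)) + (1115/8 - 1/216*(-259))/4398604 = 910005/(1253791 + 2269892) + (1115/8 + 259/216)*(1/4398604) = 910005/3523683 + (7591/54)*(1/4398604) = 910005*(1/3523683) + 7591/237524616 = 15965/61819 + 7591/237524616 = 3792549762469/14683534236504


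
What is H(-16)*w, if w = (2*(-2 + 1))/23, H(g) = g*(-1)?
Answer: -32/23 ≈ -1.3913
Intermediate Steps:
H(g) = -g
w = -2/23 (w = (2*(-1))*(1/23) = -2*1/23 = -2/23 ≈ -0.086957)
H(-16)*w = -1*(-16)*(-2/23) = 16*(-2/23) = -32/23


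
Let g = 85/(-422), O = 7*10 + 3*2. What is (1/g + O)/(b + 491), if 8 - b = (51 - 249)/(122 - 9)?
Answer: 682294/4809725 ≈ 0.14186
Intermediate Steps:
O = 76 (O = 70 + 6 = 76)
g = -85/422 (g = 85*(-1/422) = -85/422 ≈ -0.20142)
b = 1102/113 (b = 8 - (51 - 249)/(122 - 9) = 8 - (-198)/113 = 8 - 1*(-198/113) = 8 + 198/113 = 1102/113 ≈ 9.7522)
(1/g + O)/(b + 491) = (1/(-85/422) + 76)/(1102/113 + 491) = (-422/85 + 76)/(56585/113) = (6038/85)*(113/56585) = 682294/4809725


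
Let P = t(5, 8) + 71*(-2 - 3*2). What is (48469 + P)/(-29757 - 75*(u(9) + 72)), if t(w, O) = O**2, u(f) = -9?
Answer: -47965/34482 ≈ -1.3910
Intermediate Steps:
P = -504 (P = 8**2 + 71*(-2 - 3*2) = 64 + 71*(-2 - 6) = 64 + 71*(-8) = 64 - 568 = -504)
(48469 + P)/(-29757 - 75*(u(9) + 72)) = (48469 - 504)/(-29757 - 75*(-9 + 72)) = 47965/(-29757 - 75*63) = 47965/(-29757 - 4725) = 47965/(-34482) = 47965*(-1/34482) = -47965/34482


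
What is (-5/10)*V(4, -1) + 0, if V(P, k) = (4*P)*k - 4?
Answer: 10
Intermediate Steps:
V(P, k) = -4 + 4*P*k (V(P, k) = 4*P*k - 4 = -4 + 4*P*k)
(-5/10)*V(4, -1) + 0 = (-5/10)*(-4 + 4*4*(-1)) + 0 = (-5*⅒)*(-4 - 16) + 0 = -½*(-20) + 0 = 10 + 0 = 10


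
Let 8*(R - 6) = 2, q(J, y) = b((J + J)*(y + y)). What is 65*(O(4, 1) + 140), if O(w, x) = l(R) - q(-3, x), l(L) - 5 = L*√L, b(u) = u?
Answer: 89765/8 ≈ 11221.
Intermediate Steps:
q(J, y) = 4*J*y (q(J, y) = (J + J)*(y + y) = (2*J)*(2*y) = 4*J*y)
R = 25/4 (R = 6 + (⅛)*2 = 6 + ¼ = 25/4 ≈ 6.2500)
l(L) = 5 + L^(3/2) (l(L) = 5 + L*√L = 5 + L^(3/2))
O(w, x) = 165/8 + 12*x (O(w, x) = (5 + (25/4)^(3/2)) - 4*(-3)*x = (5 + 125/8) - (-12)*x = 165/8 + 12*x)
65*(O(4, 1) + 140) = 65*((165/8 + 12*1) + 140) = 65*((165/8 + 12) + 140) = 65*(261/8 + 140) = 65*(1381/8) = 89765/8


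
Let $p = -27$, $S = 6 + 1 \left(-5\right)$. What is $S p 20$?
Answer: $-540$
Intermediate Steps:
$S = 1$ ($S = 6 - 5 = 1$)
$S p 20 = 1 \left(-27\right) 20 = \left(-27\right) 20 = -540$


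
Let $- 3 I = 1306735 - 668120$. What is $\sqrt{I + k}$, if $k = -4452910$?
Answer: $\frac{i \sqrt{41992035}}{3} \approx 2160.0 i$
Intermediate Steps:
$I = - \frac{638615}{3}$ ($I = - \frac{1306735 - 668120}{3} = \left(- \frac{1}{3}\right) 638615 = - \frac{638615}{3} \approx -2.1287 \cdot 10^{5}$)
$\sqrt{I + k} = \sqrt{- \frac{638615}{3} - 4452910} = \sqrt{- \frac{13997345}{3}} = \frac{i \sqrt{41992035}}{3}$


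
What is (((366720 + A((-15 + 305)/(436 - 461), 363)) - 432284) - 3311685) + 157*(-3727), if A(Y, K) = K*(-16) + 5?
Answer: -3968191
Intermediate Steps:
A(Y, K) = 5 - 16*K (A(Y, K) = -16*K + 5 = 5 - 16*K)
(((366720 + A((-15 + 305)/(436 - 461), 363)) - 432284) - 3311685) + 157*(-3727) = (((366720 + (5 - 16*363)) - 432284) - 3311685) + 157*(-3727) = (((366720 + (5 - 5808)) - 432284) - 3311685) - 585139 = (((366720 - 5803) - 432284) - 3311685) - 585139 = ((360917 - 432284) - 3311685) - 585139 = (-71367 - 3311685) - 585139 = -3383052 - 585139 = -3968191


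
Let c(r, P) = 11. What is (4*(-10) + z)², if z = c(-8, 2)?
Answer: 841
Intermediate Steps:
z = 11
(4*(-10) + z)² = (4*(-10) + 11)² = (-40 + 11)² = (-29)² = 841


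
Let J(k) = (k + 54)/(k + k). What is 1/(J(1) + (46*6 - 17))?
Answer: 2/573 ≈ 0.0034904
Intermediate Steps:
J(k) = (54 + k)/(2*k) (J(k) = (54 + k)/((2*k)) = (54 + k)*(1/(2*k)) = (54 + k)/(2*k))
1/(J(1) + (46*6 - 17)) = 1/((1/2)*(54 + 1)/1 + (46*6 - 17)) = 1/((1/2)*1*55 + (276 - 17)) = 1/(55/2 + 259) = 1/(573/2) = 2/573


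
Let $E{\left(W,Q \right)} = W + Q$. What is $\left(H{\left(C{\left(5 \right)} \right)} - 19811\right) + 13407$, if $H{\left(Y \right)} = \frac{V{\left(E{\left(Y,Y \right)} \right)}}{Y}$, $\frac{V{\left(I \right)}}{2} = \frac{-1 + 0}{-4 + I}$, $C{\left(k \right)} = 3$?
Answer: $- \frac{19213}{3} \approx -6404.3$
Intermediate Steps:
$E{\left(W,Q \right)} = Q + W$
$V{\left(I \right)} = - \frac{2}{-4 + I}$ ($V{\left(I \right)} = 2 \frac{-1 + 0}{-4 + I} = 2 \left(- \frac{1}{-4 + I}\right) = - \frac{2}{-4 + I}$)
$H{\left(Y \right)} = - \frac{2}{Y \left(-4 + 2 Y\right)}$ ($H{\left(Y \right)} = \frac{\left(-2\right) \frac{1}{-4 + \left(Y + Y\right)}}{Y} = \frac{\left(-2\right) \frac{1}{-4 + 2 Y}}{Y} = - \frac{2}{Y \left(-4 + 2 Y\right)}$)
$\left(H{\left(C{\left(5 \right)} \right)} - 19811\right) + 13407 = \left(- \frac{1}{3 \left(-2 + 3\right)} - 19811\right) + 13407 = \left(\left(-1\right) \frac{1}{3} \cdot 1^{-1} - 19811\right) + 13407 = \left(\left(-1\right) \frac{1}{3} \cdot 1 - 19811\right) + 13407 = \left(- \frac{1}{3} - 19811\right) + 13407 = - \frac{59434}{3} + 13407 = - \frac{19213}{3}$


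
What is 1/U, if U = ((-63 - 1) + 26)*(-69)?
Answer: 1/2622 ≈ 0.00038139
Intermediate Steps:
U = 2622 (U = (-64 + 26)*(-69) = -38*(-69) = 2622)
1/U = 1/2622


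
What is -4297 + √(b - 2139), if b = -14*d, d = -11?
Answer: -4297 + I*√1985 ≈ -4297.0 + 44.553*I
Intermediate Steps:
b = 154 (b = -14*(-11) = 154)
-4297 + √(b - 2139) = -4297 + √(154 - 2139) = -4297 + √(-1985) = -4297 + I*√1985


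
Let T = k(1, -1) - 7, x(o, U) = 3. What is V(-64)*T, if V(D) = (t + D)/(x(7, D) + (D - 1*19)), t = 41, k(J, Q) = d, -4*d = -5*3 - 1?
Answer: -69/80 ≈ -0.86250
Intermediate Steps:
d = 4 (d = -(-5*3 - 1)/4 = -(-15 - 1)/4 = -1/4*(-16) = 4)
k(J, Q) = 4
T = -3 (T = 4 - 7 = -3)
V(D) = (41 + D)/(-16 + D) (V(D) = (41 + D)/(3 + (D - 1*19)) = (41 + D)/(3 + (D - 19)) = (41 + D)/(3 + (-19 + D)) = (41 + D)/(-16 + D))
V(-64)*T = ((41 - 64)/(-16 - 64))*(-3) = (-23/(-80))*(-3) = -1/80*(-23)*(-3) = (23/80)*(-3) = -69/80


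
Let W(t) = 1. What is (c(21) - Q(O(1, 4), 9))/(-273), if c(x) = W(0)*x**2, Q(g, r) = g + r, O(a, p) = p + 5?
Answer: -141/91 ≈ -1.5494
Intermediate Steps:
O(a, p) = 5 + p
c(x) = x**2 (c(x) = 1*x**2 = x**2)
(c(21) - Q(O(1, 4), 9))/(-273) = (21**2 - ((5 + 4) + 9))/(-273) = (441 - (9 + 9))*(-1/273) = (441 - 1*18)*(-1/273) = (441 - 18)*(-1/273) = 423*(-1/273) = -141/91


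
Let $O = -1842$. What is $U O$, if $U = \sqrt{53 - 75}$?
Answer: $- 1842 i \sqrt{22} \approx - 8639.8 i$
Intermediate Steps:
$U = i \sqrt{22}$ ($U = \sqrt{-22} = i \sqrt{22} \approx 4.6904 i$)
$U O = i \sqrt{22} \left(-1842\right) = - 1842 i \sqrt{22}$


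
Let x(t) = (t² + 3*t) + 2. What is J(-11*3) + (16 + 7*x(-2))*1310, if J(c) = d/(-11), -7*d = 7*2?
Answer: 230562/11 ≈ 20960.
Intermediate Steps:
x(t) = 2 + t² + 3*t
d = -2 ≈ -2.0000
J(c) = 2/11 (J(c) = -2/(-11) = -2*(-1/11) = 2/11)
J(-11*3) + (16 + 7*x(-2))*1310 = 2/11 + (16 + 7*(2 + (-2)² + 3*(-2)))*1310 = 2/11 + (16 + 7*(2 + 4 - 6))*1310 = 2/11 + (16 + 7*0)*1310 = 2/11 + (16 + 0)*1310 = 2/11 + 16*1310 = 2/11 + 20960 = 230562/11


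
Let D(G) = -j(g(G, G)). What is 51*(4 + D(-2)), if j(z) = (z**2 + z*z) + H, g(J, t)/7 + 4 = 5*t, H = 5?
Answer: -979659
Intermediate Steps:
g(J, t) = -28 + 35*t (g(J, t) = -28 + 7*(5*t) = -28 + 35*t)
j(z) = 5 + 2*z**2 (j(z) = (z**2 + z*z) + 5 = (z**2 + z**2) + 5 = 2*z**2 + 5 = 5 + 2*z**2)
D(G) = -5 - 2*(-28 + 35*G)**2 (D(G) = -(5 + 2*(-28 + 35*G)**2) = -5 - 2*(-28 + 35*G)**2)
51*(4 + D(-2)) = 51*(4 + (-1573 - 2450*(-2)**2 + 3920*(-2))) = 51*(4 + (-1573 - 2450*4 - 7840)) = 51*(4 + (-1573 - 9800 - 7840)) = 51*(4 - 19213) = 51*(-19209) = -979659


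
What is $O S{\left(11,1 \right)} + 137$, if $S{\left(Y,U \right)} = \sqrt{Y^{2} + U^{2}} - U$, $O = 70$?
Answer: $67 + 70 \sqrt{122} \approx 840.18$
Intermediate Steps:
$S{\left(Y,U \right)} = \sqrt{U^{2} + Y^{2}} - U$
$O S{\left(11,1 \right)} + 137 = 70 \left(\sqrt{1^{2} + 11^{2}} - 1\right) + 137 = 70 \left(\sqrt{1 + 121} - 1\right) + 137 = 70 \left(\sqrt{122} - 1\right) + 137 = 70 \left(-1 + \sqrt{122}\right) + 137 = \left(-70 + 70 \sqrt{122}\right) + 137 = 67 + 70 \sqrt{122}$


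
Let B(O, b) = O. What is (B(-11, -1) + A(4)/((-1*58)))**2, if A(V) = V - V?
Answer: 121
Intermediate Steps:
A(V) = 0
(B(-11, -1) + A(4)/((-1*58)))**2 = (-11 + 0/((-1*58)))**2 = (-11 + 0/(-58))**2 = (-11 + 0*(-1/58))**2 = (-11 + 0)**2 = (-11)**2 = 121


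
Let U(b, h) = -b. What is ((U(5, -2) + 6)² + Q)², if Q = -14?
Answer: 169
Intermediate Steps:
((U(5, -2) + 6)² + Q)² = ((-1*5 + 6)² - 14)² = ((-5 + 6)² - 14)² = (1² - 14)² = (1 - 14)² = (-13)² = 169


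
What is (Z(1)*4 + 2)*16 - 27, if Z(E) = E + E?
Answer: 133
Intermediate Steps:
Z(E) = 2*E
(Z(1)*4 + 2)*16 - 27 = ((2*1)*4 + 2)*16 - 27 = (2*4 + 2)*16 - 27 = (8 + 2)*16 - 27 = 10*16 - 27 = 160 - 27 = 133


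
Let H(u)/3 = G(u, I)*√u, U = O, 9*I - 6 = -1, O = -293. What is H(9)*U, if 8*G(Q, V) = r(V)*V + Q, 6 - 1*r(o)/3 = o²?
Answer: -329039/54 ≈ -6093.3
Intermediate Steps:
r(o) = 18 - 3*o²
I = 5/9 (I = ⅔ + (⅑)*(-1) = ⅔ - ⅑ = 5/9 ≈ 0.55556)
G(Q, V) = Q/8 + V*(18 - 3*V²)/8 (G(Q, V) = ((18 - 3*V²)*V + Q)/8 = (V*(18 - 3*V²) + Q)/8 = (Q + V*(18 - 3*V²))/8 = Q/8 + V*(18 - 3*V²)/8)
U = -293
H(u) = 3*√u*(2305/1944 + u/8) (H(u) = 3*((u/8 - 3/8*5/9*(-6 + (5/9)²))*√u) = 3*((u/8 - 3/8*5/9*(-6 + 25/81))*√u) = 3*((u/8 - 3/8*5/9*(-461/81))*√u) = 3*((u/8 + 2305/1944)*√u) = 3*((2305/1944 + u/8)*√u) = 3*(√u*(2305/1944 + u/8)) = 3*√u*(2305/1944 + u/8))
H(9)*U = (√9*(2305 + 243*9)/648)*(-293) = ((1/648)*3*(2305 + 2187))*(-293) = ((1/648)*3*4492)*(-293) = (1123/54)*(-293) = -329039/54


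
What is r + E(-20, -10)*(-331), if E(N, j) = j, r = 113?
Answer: 3423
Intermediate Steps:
r + E(-20, -10)*(-331) = 113 - 10*(-331) = 113 + 3310 = 3423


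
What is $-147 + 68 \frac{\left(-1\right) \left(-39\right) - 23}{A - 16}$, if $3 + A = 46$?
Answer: $- \frac{2881}{27} \approx -106.7$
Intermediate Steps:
$A = 43$ ($A = -3 + 46 = 43$)
$-147 + 68 \frac{\left(-1\right) \left(-39\right) - 23}{A - 16} = -147 + 68 \frac{\left(-1\right) \left(-39\right) - 23}{43 - 16} = -147 + 68 \frac{39 - 23}{27} = -147 + 68 \cdot 16 \cdot \frac{1}{27} = -147 + 68 \cdot \frac{16}{27} = -147 + \frac{1088}{27} = - \frac{2881}{27}$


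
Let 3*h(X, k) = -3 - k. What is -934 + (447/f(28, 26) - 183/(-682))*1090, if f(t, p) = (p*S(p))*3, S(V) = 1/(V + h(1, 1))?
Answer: 2040595369/13299 ≈ 1.5344e+5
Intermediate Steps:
h(X, k) = -1 - k/3 (h(X, k) = (-3 - k)/3 = -1 - k/3)
S(V) = 1/(-4/3 + V) (S(V) = 1/(V + (-1 - ⅓*1)) = 1/(V + (-1 - ⅓)) = 1/(V - 4/3) = 1/(-4/3 + V))
f(t, p) = 9*p/(-4 + 3*p) (f(t, p) = (p*(3/(-4 + 3*p)))*3 = (3*p/(-4 + 3*p))*3 = 9*p/(-4 + 3*p))
-934 + (447/f(28, 26) - 183/(-682))*1090 = -934 + (447/((9*26/(-4 + 3*26))) - 183/(-682))*1090 = -934 + (447/((9*26/(-4 + 78))) - 183*(-1/682))*1090 = -934 + (447/((9*26/74)) + 183/682)*1090 = -934 + (447/((9*26*(1/74))) + 183/682)*1090 = -934 + (447/(117/37) + 183/682)*1090 = -934 + (447*(37/117) + 183/682)*1090 = -934 + (5513/39 + 183/682)*1090 = -934 + (3767003/26598)*1090 = -934 + 2053016635/13299 = 2040595369/13299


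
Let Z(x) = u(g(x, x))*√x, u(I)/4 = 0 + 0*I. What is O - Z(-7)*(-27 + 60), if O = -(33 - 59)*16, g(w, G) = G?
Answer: 416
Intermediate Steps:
u(I) = 0 (u(I) = 4*(0 + 0*I) = 4*(0 + 0) = 4*0 = 0)
Z(x) = 0 (Z(x) = 0*√x = 0)
O = 416 (O = -(-26)*16 = -1*(-416) = 416)
O - Z(-7)*(-27 + 60) = 416 - 0*(-27 + 60) = 416 - 0*33 = 416 - 1*0 = 416 + 0 = 416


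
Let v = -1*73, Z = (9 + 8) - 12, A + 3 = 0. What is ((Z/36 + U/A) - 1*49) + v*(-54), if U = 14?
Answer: 139985/36 ≈ 3888.5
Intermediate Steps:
A = -3 (A = -3 + 0 = -3)
Z = 5 (Z = 17 - 12 = 5)
v = -73
((Z/36 + U/A) - 1*49) + v*(-54) = ((5/36 + 14/(-3)) - 1*49) - 73*(-54) = ((5*(1/36) + 14*(-⅓)) - 49) + 3942 = ((5/36 - 14/3) - 49) + 3942 = (-163/36 - 49) + 3942 = -1927/36 + 3942 = 139985/36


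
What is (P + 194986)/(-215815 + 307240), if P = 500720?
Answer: 231902/30475 ≈ 7.6096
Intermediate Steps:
(P + 194986)/(-215815 + 307240) = (500720 + 194986)/(-215815 + 307240) = 695706/91425 = 695706*(1/91425) = 231902/30475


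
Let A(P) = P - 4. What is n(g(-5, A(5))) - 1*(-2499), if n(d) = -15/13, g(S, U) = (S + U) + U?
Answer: 32472/13 ≈ 2497.8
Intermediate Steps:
A(P) = -4 + P
g(S, U) = S + 2*U
n(d) = -15/13 (n(d) = -15*1/13 = -15/13)
n(g(-5, A(5))) - 1*(-2499) = -15/13 - 1*(-2499) = -15/13 + 2499 = 32472/13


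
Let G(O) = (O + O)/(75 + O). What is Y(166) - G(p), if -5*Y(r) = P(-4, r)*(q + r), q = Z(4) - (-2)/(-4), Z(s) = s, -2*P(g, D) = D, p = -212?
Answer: 3850529/1370 ≈ 2810.6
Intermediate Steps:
P(g, D) = -D/2
G(O) = 2*O/(75 + O) (G(O) = (2*O)/(75 + O) = 2*O/(75 + O))
q = 7/2 (q = 4 - (-2)/(-4) = 4 - (-2)*(-1)/4 = 4 - 1*½ = 4 - ½ = 7/2 ≈ 3.5000)
Y(r) = r*(7/2 + r)/10 (Y(r) = -(-r/2)*(7/2 + r)/5 = -(-1)*r*(7/2 + r)/10 = r*(7/2 + r)/10)
Y(166) - G(p) = (1/20)*166*(7 + 2*166) - 2*(-212)/(75 - 212) = (1/20)*166*(7 + 332) - 2*(-212)/(-137) = (1/20)*166*339 - 2*(-212)*(-1)/137 = 28137/10 - 1*424/137 = 28137/10 - 424/137 = 3850529/1370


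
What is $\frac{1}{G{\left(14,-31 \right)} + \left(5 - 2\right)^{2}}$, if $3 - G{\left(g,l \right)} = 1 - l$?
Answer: $- \frac{1}{20} \approx -0.05$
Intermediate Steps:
$G{\left(g,l \right)} = 2 + l$ ($G{\left(g,l \right)} = 3 - \left(1 - l\right) = 3 + \left(-1 + l\right) = 2 + l$)
$\frac{1}{G{\left(14,-31 \right)} + \left(5 - 2\right)^{2}} = \frac{1}{\left(2 - 31\right) + \left(5 - 2\right)^{2}} = \frac{1}{-29 + 3^{2}} = \frac{1}{-29 + 9} = \frac{1}{-20} = - \frac{1}{20}$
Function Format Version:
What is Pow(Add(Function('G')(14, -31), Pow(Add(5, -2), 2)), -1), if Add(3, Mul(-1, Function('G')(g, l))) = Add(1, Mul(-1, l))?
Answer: Rational(-1, 20) ≈ -0.050000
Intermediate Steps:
Function('G')(g, l) = Add(2, l) (Function('G')(g, l) = Add(3, Mul(-1, Add(1, Mul(-1, l)))) = Add(3, Add(-1, l)) = Add(2, l))
Pow(Add(Function('G')(14, -31), Pow(Add(5, -2), 2)), -1) = Pow(Add(Add(2, -31), Pow(Add(5, -2), 2)), -1) = Pow(Add(-29, Pow(3, 2)), -1) = Pow(Add(-29, 9), -1) = Pow(-20, -1) = Rational(-1, 20)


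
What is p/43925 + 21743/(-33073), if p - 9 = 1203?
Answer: -914976799/1452731525 ≈ -0.62983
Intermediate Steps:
p = 1212 (p = 9 + 1203 = 1212)
p/43925 + 21743/(-33073) = 1212/43925 + 21743/(-33073) = 1212*(1/43925) + 21743*(-1/33073) = 1212/43925 - 21743/33073 = -914976799/1452731525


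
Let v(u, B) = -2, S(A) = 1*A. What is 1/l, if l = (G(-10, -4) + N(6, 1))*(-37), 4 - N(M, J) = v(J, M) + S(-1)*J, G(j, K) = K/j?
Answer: -5/1369 ≈ -0.0036523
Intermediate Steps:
S(A) = A
N(M, J) = 6 + J (N(M, J) = 4 - (-2 - J) = 4 + (2 + J) = 6 + J)
l = -1369/5 (l = (-4/(-10) + (6 + 1))*(-37) = (-4*(-⅒) + 7)*(-37) = (⅖ + 7)*(-37) = (37/5)*(-37) = -1369/5 ≈ -273.80)
1/l = 1/(-1369/5) = -5/1369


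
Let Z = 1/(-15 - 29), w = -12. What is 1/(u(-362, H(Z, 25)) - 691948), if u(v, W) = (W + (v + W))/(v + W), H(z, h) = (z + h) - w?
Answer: -14301/9895535674 ≈ -1.4452e-6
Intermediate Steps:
Z = -1/44 (Z = 1/(-44) = -1/44 ≈ -0.022727)
H(z, h) = 12 + h + z (H(z, h) = (z + h) - 1*(-12) = (h + z) + 12 = 12 + h + z)
u(v, W) = (v + 2*W)/(W + v) (u(v, W) = (W + (W + v))/(W + v) = (v + 2*W)/(W + v))
1/(u(-362, H(Z, 25)) - 691948) = 1/((-362 + 2*(12 + 25 - 1/44))/((12 + 25 - 1/44) - 362) - 691948) = 1/((-362 + 2*(1627/44))/(1627/44 - 362) - 691948) = 1/((-362 + 1627/22)/(-14301/44) - 691948) = 1/(-44/14301*(-6337/22) - 691948) = 1/(12674/14301 - 691948) = 1/(-9895535674/14301) = -14301/9895535674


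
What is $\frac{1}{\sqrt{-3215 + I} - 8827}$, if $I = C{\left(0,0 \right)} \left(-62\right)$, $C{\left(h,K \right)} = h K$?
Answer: $- \frac{8827}{77919144} - \frac{i \sqrt{3215}}{77919144} \approx -0.00011328 - 7.2769 \cdot 10^{-7} i$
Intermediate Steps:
$C{\left(h,K \right)} = K h$
$I = 0$ ($I = 0 \cdot 0 \left(-62\right) = 0 \left(-62\right) = 0$)
$\frac{1}{\sqrt{-3215 + I} - 8827} = \frac{1}{\sqrt{-3215 + 0} - 8827} = \frac{1}{\sqrt{-3215} - 8827} = \frac{1}{i \sqrt{3215} - 8827} = \frac{1}{-8827 + i \sqrt{3215}}$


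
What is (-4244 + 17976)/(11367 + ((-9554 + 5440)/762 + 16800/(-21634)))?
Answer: 28296687882/23410552345 ≈ 1.2087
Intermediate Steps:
(-4244 + 17976)/(11367 + ((-9554 + 5440)/762 + 16800/(-21634))) = 13732/(11367 + (-4114*1/762 + 16800*(-1/21634))) = 13732/(11367 + (-2057/381 - 8400/10817)) = 13732/(11367 - 25450969/4121277) = 13732/(46821104690/4121277) = 13732*(4121277/46821104690) = 28296687882/23410552345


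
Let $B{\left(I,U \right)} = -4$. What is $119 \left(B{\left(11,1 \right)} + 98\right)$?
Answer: $11186$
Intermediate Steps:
$119 \left(B{\left(11,1 \right)} + 98\right) = 119 \left(-4 + 98\right) = 119 \cdot 94 = 11186$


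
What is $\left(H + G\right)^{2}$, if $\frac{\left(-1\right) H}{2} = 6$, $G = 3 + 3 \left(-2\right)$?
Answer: $225$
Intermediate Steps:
$G = -3$ ($G = 3 - 6 = -3$)
$H = -12$ ($H = \left(-2\right) 6 = -12$)
$\left(H + G\right)^{2} = \left(-12 - 3\right)^{2} = \left(-15\right)^{2} = 225$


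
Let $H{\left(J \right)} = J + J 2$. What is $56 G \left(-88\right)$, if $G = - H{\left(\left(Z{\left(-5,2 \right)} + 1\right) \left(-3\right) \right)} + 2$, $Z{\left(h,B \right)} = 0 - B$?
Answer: $34496$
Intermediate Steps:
$Z{\left(h,B \right)} = - B$
$H{\left(J \right)} = 3 J$ ($H{\left(J \right)} = J + 2 J = 3 J$)
$G = -7$ ($G = - 3 \left(\left(-1\right) 2 + 1\right) \left(-3\right) + 2 = - 3 \left(-2 + 1\right) \left(-3\right) + 2 = - 3 \left(\left(-1\right) \left(-3\right)\right) + 2 = - 3 \cdot 3 + 2 = \left(-1\right) 9 + 2 = -9 + 2 = -7$)
$56 G \left(-88\right) = 56 \left(-7\right) \left(-88\right) = \left(-392\right) \left(-88\right) = 34496$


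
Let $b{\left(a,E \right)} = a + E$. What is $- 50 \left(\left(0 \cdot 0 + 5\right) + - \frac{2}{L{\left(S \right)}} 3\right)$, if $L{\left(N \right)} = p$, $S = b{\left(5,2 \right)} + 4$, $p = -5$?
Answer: $-310$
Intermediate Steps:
$b{\left(a,E \right)} = E + a$
$S = 11$ ($S = \left(2 + 5\right) + 4 = 7 + 4 = 11$)
$L{\left(N \right)} = -5$
$- 50 \left(\left(0 \cdot 0 + 5\right) + - \frac{2}{L{\left(S \right)}} 3\right) = - 50 \left(\left(0 \cdot 0 + 5\right) + - \frac{2}{-5} \cdot 3\right) = - 50 \left(\left(0 + 5\right) + \left(-2\right) \left(- \frac{1}{5}\right) 3\right) = - 50 \left(5 + \frac{2}{5} \cdot 3\right) = - 50 \left(5 + \frac{6}{5}\right) = \left(-50\right) \frac{31}{5} = -310$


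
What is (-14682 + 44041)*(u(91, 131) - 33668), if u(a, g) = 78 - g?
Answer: -990014839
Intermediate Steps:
(-14682 + 44041)*(u(91, 131) - 33668) = (-14682 + 44041)*((78 - 1*131) - 33668) = 29359*((78 - 131) - 33668) = 29359*(-53 - 33668) = 29359*(-33721) = -990014839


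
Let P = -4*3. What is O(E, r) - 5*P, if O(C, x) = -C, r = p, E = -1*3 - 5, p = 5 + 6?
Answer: 68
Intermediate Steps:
p = 11
E = -8 (E = -3 - 5 = -8)
r = 11
P = -12
O(E, r) - 5*P = -1*(-8) - 5*(-12) = 8 + 60 = 68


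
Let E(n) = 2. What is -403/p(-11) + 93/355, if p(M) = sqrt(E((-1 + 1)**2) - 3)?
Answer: 93/355 + 403*I ≈ 0.26197 + 403.0*I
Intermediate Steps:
p(M) = I (p(M) = sqrt(2 - 3) = sqrt(-1) = I)
-403/p(-11) + 93/355 = -403*(-I) + 93/355 = -(-403)*I + 93*(1/355) = 403*I + 93/355 = 93/355 + 403*I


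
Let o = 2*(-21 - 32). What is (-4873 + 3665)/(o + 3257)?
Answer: -1208/3151 ≈ -0.38337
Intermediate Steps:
o = -106 (o = 2*(-53) = -106)
(-4873 + 3665)/(o + 3257) = (-4873 + 3665)/(-106 + 3257) = -1208/3151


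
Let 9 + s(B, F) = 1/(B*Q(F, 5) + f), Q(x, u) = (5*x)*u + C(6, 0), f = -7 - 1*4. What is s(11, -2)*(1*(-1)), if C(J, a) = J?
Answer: 4456/495 ≈ 9.0020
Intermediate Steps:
f = -11 (f = -7 - 4 = -11)
Q(x, u) = 6 + 5*u*x (Q(x, u) = (5*x)*u + 6 = 5*u*x + 6 = 6 + 5*u*x)
s(B, F) = -9 + 1/(-11 + B*(6 + 25*F)) (s(B, F) = -9 + 1/(B*(6 + 5*5*F) - 11) = -9 + 1/(B*(6 + 25*F) - 11) = -9 + 1/(-11 + B*(6 + 25*F)))
s(11, -2)*(1*(-1)) = ((100 - 9*11*(6 + 25*(-2)))/(-11 + 11*(6 + 25*(-2))))*(1*(-1)) = ((100 - 9*11*(6 - 50))/(-11 + 11*(6 - 50)))*(-1) = ((100 - 9*11*(-44))/(-11 + 11*(-44)))*(-1) = ((100 + 4356)/(-11 - 484))*(-1) = (4456/(-495))*(-1) = -1/495*4456*(-1) = -4456/495*(-1) = 4456/495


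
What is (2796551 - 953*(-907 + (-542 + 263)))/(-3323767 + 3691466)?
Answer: 3926809/367699 ≈ 10.679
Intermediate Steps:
(2796551 - 953*(-907 + (-542 + 263)))/(-3323767 + 3691466) = (2796551 - 953*(-907 - 279))/367699 = (2796551 - 953*(-1186))*(1/367699) = (2796551 + 1130258)*(1/367699) = 3926809*(1/367699) = 3926809/367699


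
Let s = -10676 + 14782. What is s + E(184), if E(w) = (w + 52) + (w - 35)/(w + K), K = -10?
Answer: 755657/174 ≈ 4342.9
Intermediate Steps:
s = 4106
E(w) = 52 + w + (-35 + w)/(-10 + w) (E(w) = (w + 52) + (w - 35)/(w - 10) = (52 + w) + (-35 + w)/(-10 + w) = 52 + w + (-35 + w)/(-10 + w))
s + E(184) = 4106 + (-555 + 184² + 43*184)/(-10 + 184) = 4106 + (-555 + 33856 + 7912)/174 = 4106 + (1/174)*41213 = 4106 + 41213/174 = 755657/174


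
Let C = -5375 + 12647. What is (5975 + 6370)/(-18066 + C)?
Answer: -4115/3598 ≈ -1.1437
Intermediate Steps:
C = 7272
(5975 + 6370)/(-18066 + C) = (5975 + 6370)/(-18066 + 7272) = 12345/(-10794) = 12345*(-1/10794) = -4115/3598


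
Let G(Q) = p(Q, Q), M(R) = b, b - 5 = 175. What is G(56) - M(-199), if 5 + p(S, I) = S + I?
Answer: -73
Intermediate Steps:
b = 180 (b = 5 + 175 = 180)
M(R) = 180
p(S, I) = -5 + I + S (p(S, I) = -5 + (S + I) = -5 + (I + S) = -5 + I + S)
G(Q) = -5 + 2*Q (G(Q) = -5 + Q + Q = -5 + 2*Q)
G(56) - M(-199) = (-5 + 2*56) - 1*180 = (-5 + 112) - 180 = 107 - 180 = -73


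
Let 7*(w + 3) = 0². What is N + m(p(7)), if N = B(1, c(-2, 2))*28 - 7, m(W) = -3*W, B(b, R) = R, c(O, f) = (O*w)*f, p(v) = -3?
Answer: 338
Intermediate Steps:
w = -3 (w = -3 + (⅐)*0² = -3 + (⅐)*0 = -3 + 0 = -3)
c(O, f) = -3*O*f (c(O, f) = (O*(-3))*f = (-3*O)*f = -3*O*f)
N = 329 (N = -3*(-2)*2*28 - 7 = 12*28 - 7 = 336 - 7 = 329)
N + m(p(7)) = 329 - 3*(-3) = 329 + 9 = 338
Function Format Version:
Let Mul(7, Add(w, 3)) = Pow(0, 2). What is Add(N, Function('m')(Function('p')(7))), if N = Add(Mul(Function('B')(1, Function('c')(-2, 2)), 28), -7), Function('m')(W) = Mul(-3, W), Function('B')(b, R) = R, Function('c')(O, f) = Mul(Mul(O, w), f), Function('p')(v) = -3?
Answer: 338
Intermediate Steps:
w = -3 (w = Add(-3, Mul(Rational(1, 7), Pow(0, 2))) = Add(-3, Mul(Rational(1, 7), 0)) = Add(-3, 0) = -3)
Function('c')(O, f) = Mul(-3, O, f) (Function('c')(O, f) = Mul(Mul(O, -3), f) = Mul(Mul(-3, O), f) = Mul(-3, O, f))
N = 329 (N = Add(Mul(Mul(-3, -2, 2), 28), -7) = Add(Mul(12, 28), -7) = Add(336, -7) = 329)
Add(N, Function('m')(Function('p')(7))) = Add(329, Mul(-3, -3)) = Add(329, 9) = 338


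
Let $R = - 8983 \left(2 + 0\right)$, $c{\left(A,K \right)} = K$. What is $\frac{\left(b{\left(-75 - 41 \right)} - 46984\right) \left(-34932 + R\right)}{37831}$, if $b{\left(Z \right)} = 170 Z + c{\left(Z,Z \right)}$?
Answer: $\frac{3534644360}{37831} \approx 93433.0$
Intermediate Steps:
$b{\left(Z \right)} = 171 Z$ ($b{\left(Z \right)} = 170 Z + Z = 171 Z$)
$R = -17966$ ($R = \left(-8983\right) 2 = -17966$)
$\frac{\left(b{\left(-75 - 41 \right)} - 46984\right) \left(-34932 + R\right)}{37831} = \frac{\left(171 \left(-75 - 41\right) - 46984\right) \left(-34932 - 17966\right)}{37831} = \left(171 \left(-75 - 41\right) - 46984\right) \left(-52898\right) \frac{1}{37831} = \left(171 \left(-116\right) - 46984\right) \left(-52898\right) \frac{1}{37831} = \left(-19836 - 46984\right) \left(-52898\right) \frac{1}{37831} = \left(-66820\right) \left(-52898\right) \frac{1}{37831} = 3534644360 \cdot \frac{1}{37831} = \frac{3534644360}{37831}$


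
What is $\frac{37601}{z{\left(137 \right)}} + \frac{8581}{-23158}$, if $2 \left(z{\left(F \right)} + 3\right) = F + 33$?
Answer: $\frac{217515079}{474739} \approx 458.18$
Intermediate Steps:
$z{\left(F \right)} = \frac{27}{2} + \frac{F}{2}$ ($z{\left(F \right)} = -3 + \frac{F + 33}{2} = -3 + \frac{33 + F}{2} = -3 + \left(\frac{33}{2} + \frac{F}{2}\right) = \frac{27}{2} + \frac{F}{2}$)
$\frac{37601}{z{\left(137 \right)}} + \frac{8581}{-23158} = \frac{37601}{\frac{27}{2} + \frac{1}{2} \cdot 137} + \frac{8581}{-23158} = \frac{37601}{\frac{27}{2} + \frac{137}{2}} + 8581 \left(- \frac{1}{23158}\right) = \frac{37601}{82} - \frac{8581}{23158} = \frac{217515079}{474739}$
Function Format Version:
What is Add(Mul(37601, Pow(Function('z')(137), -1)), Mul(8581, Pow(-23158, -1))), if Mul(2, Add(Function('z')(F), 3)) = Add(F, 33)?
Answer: Rational(217515079, 474739) ≈ 458.18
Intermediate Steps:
Function('z')(F) = Add(Rational(27, 2), Mul(Rational(1, 2), F)) (Function('z')(F) = Add(-3, Mul(Rational(1, 2), Add(F, 33))) = Add(-3, Mul(Rational(1, 2), Add(33, F))) = Add(-3, Add(Rational(33, 2), Mul(Rational(1, 2), F))) = Add(Rational(27, 2), Mul(Rational(1, 2), F)))
Add(Mul(37601, Pow(Function('z')(137), -1)), Mul(8581, Pow(-23158, -1))) = Add(Mul(37601, Pow(Add(Rational(27, 2), Mul(Rational(1, 2), 137)), -1)), Mul(8581, Pow(-23158, -1))) = Add(Mul(37601, Pow(Add(Rational(27, 2), Rational(137, 2)), -1)), Mul(8581, Rational(-1, 23158))) = Add(Mul(37601, Pow(82, -1)), Rational(-8581, 23158)) = Add(Mul(37601, Rational(1, 82)), Rational(-8581, 23158)) = Add(Rational(37601, 82), Rational(-8581, 23158)) = Rational(217515079, 474739)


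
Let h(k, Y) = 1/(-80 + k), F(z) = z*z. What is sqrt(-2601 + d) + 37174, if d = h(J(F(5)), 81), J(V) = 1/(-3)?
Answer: 37174 + 2*I*sqrt(37767351)/241 ≈ 37174.0 + 51.0*I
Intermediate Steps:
F(z) = z**2
J(V) = -1/3
d = -3/241 (d = 1/(-80 - 1/3) = 1/(-241/3) = -3/241 ≈ -0.012448)
sqrt(-2601 + d) + 37174 = sqrt(-2601 - 3/241) + 37174 = sqrt(-626844/241) + 37174 = 2*I*sqrt(37767351)/241 + 37174 = 37174 + 2*I*sqrt(37767351)/241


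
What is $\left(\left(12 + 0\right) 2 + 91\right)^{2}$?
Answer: $13225$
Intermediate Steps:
$\left(\left(12 + 0\right) 2 + 91\right)^{2} = \left(12 \cdot 2 + 91\right)^{2} = \left(24 + 91\right)^{2} = 115^{2} = 13225$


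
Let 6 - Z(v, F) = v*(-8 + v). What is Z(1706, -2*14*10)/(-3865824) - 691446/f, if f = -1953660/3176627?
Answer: 117932732826379849/104895912720 ≈ 1.1243e+6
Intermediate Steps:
f = -1953660/3176627 (f = -1953660*1/3176627 = -1953660/3176627 ≈ -0.61501)
Z(v, F) = 6 - v*(-8 + v)
Z(1706, -2*14*10)/(-3865824) - 691446/f = (6 - 1*1706² + 8*1706)/(-3865824) - 691446/(-1953660/3176627) = (6 - 1*2910436 + 13648)*(-1/3865824) - 691446*(-3176627/1953660) = (6 - 2910436 + 13648)*(-1/3865824) + 366077672107/325610 = -2896782*(-1/3865824) + 366077672107/325610 = 482797/644304 + 366077672107/325610 = 117932732826379849/104895912720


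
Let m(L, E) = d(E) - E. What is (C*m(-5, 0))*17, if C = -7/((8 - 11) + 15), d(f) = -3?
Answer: 119/4 ≈ 29.750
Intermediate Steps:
m(L, E) = -3 - E
C = -7/12 (C = -7/(-3 + 15) = -7/12 ≈ -0.58333)
(C*m(-5, 0))*17 = -7*(-3 - 1*0)/12*17 = -7*(-3 + 0)/12*17 = -7/12*(-3)*17 = (7/4)*17 = 119/4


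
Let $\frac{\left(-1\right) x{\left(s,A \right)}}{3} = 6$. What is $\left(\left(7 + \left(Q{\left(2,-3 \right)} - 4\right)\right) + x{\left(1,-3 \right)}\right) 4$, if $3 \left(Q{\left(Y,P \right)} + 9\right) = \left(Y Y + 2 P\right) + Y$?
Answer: $-96$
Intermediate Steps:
$Q{\left(Y,P \right)} = -9 + \frac{Y}{3} + \frac{Y^{2}}{3} + \frac{2 P}{3}$ ($Q{\left(Y,P \right)} = -9 + \frac{\left(Y Y + 2 P\right) + Y}{3} = -9 + \frac{\left(Y^{2} + 2 P\right) + Y}{3} = -9 + \frac{Y + Y^{2} + 2 P}{3} = -9 + \left(\frac{Y}{3} + \frac{Y^{2}}{3} + \frac{2 P}{3}\right) = -9 + \frac{Y}{3} + \frac{Y^{2}}{3} + \frac{2 P}{3}$)
$x{\left(s,A \right)} = -18$ ($x{\left(s,A \right)} = \left(-3\right) 6 = -18$)
$\left(\left(7 + \left(Q{\left(2,-3 \right)} - 4\right)\right) + x{\left(1,-3 \right)}\right) 4 = \left(\left(7 + \left(\left(-9 + \frac{1}{3} \cdot 2 + \frac{2^{2}}{3} + \frac{2}{3} \left(-3\right)\right) - 4\right)\right) - 18\right) 4 = \left(\left(7 + \left(\left(-9 + \frac{2}{3} + \frac{1}{3} \cdot 4 - 2\right) - 4\right)\right) - 18\right) 4 = \left(\left(7 + \left(\left(-9 + \frac{2}{3} + \frac{4}{3} - 2\right) - 4\right)\right) - 18\right) 4 = \left(\left(7 - 13\right) - 18\right) 4 = \left(-6 - 18\right) 4 = \left(-24\right) 4 = -96$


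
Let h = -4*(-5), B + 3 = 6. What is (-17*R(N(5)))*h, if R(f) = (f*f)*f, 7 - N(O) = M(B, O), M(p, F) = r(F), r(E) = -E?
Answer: -587520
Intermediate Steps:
B = 3 (B = -3 + 6 = 3)
h = 20
M(p, F) = -F
N(O) = 7 + O (N(O) = 7 - (-1)*O = 7 + O)
R(f) = f³ (R(f) = f²*f = f³)
(-17*R(N(5)))*h = -17*(7 + 5)³*20 = -17*12³*20 = -17*1728*20 = -29376*20 = -587520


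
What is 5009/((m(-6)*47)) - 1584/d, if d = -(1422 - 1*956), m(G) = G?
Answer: -943753/65706 ≈ -14.363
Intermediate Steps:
d = -466 (d = -(1422 - 956) = -1*466 = -466)
5009/((m(-6)*47)) - 1584/d = 5009/((-6*47)) - 1584/(-466) = 5009/(-282) - 1584*(-1/466) = 5009*(-1/282) + 792/233 = -5009/282 + 792/233 = -943753/65706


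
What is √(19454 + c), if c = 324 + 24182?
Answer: 2*√10990 ≈ 209.67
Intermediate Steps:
c = 24506
√(19454 + c) = √(19454 + 24506) = √43960 = 2*√10990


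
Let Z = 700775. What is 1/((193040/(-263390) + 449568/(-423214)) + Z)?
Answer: 5573516773/3905771211151771 ≈ 1.4270e-6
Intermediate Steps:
1/((193040/(-263390) + 449568/(-423214)) + Z) = 1/((193040/(-263390) + 449568/(-423214)) + 700775) = 1/((193040*(-1/263390) + 449568*(-1/423214)) + 700775) = 1/((-19304/26339 - 224784/211607) + 700775) = 1/(-10005447304/5573516773 + 700775) = 1/(3905771211151771/5573516773) = 5573516773/3905771211151771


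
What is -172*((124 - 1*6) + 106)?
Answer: -38528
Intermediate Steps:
-172*((124 - 1*6) + 106) = -172*((124 - 6) + 106) = -172*(118 + 106) = -172*224 = -38528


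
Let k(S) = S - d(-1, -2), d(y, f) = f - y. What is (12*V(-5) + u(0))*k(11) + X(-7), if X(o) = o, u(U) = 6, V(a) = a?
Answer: -655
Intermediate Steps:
k(S) = 1 + S (k(S) = S - (-2 - 1*(-1)) = S - (-2 + 1) = S - 1*(-1) = S + 1 = 1 + S)
(12*V(-5) + u(0))*k(11) + X(-7) = (12*(-5) + 6)*(1 + 11) - 7 = (-60 + 6)*12 - 7 = -54*12 - 7 = -648 - 7 = -655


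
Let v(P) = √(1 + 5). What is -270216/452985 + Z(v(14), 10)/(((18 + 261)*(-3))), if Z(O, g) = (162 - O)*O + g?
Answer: -75994244/126382815 - 6*√6/31 ≈ -1.0754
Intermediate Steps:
v(P) = √6
Z(O, g) = g + O*(162 - O) (Z(O, g) = O*(162 - O) + g = g + O*(162 - O))
-270216/452985 + Z(v(14), 10)/(((18 + 261)*(-3))) = -270216/452985 + (10 - (√6)² + 162*√6)/(((18 + 261)*(-3))) = -270216*1/452985 + (10 - 1*6 + 162*√6)/((279*(-3))) = -90072/150995 + (10 - 6 + 162*√6)/(-837) = -90072/150995 + (4 + 162*√6)*(-1/837) = -90072/150995 + (-4/837 - 6*√6/31) = -75994244/126382815 - 6*√6/31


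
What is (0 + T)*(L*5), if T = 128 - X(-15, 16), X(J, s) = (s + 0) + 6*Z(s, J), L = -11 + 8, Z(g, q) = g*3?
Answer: 2640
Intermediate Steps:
Z(g, q) = 3*g
L = -3
X(J, s) = 19*s (X(J, s) = (s + 0) + 6*(3*s) = s + 18*s = 19*s)
T = -176 (T = 128 - 19*16 = 128 - 1*304 = 128 - 304 = -176)
(0 + T)*(L*5) = (0 - 176)*(-3*5) = -176*(-15) = 2640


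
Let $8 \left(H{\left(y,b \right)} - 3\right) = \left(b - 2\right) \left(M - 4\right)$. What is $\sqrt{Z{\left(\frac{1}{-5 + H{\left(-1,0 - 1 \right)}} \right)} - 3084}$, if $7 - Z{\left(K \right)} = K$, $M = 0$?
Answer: $5 i \sqrt{123} \approx 55.453 i$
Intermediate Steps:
$H{\left(y,b \right)} = 4 - \frac{b}{2}$ ($H{\left(y,b \right)} = 3 + \frac{\left(b - 2\right) \left(0 - 4\right)}{8} = 3 + \frac{\left(-2 + b\right) \left(-4\right)}{8} = 3 + \frac{8 - 4 b}{8} = 3 - \left(-1 + \frac{b}{2}\right) = 4 - \frac{b}{2}$)
$Z{\left(K \right)} = 7 - K$
$\sqrt{Z{\left(\frac{1}{-5 + H{\left(-1,0 - 1 \right)}} \right)} - 3084} = \sqrt{\left(7 - \frac{1}{-5 + \left(4 - \frac{0 - 1}{2}\right)}\right) - 3084} = \sqrt{\left(7 - \frac{1}{-5 + \left(4 - - \frac{1}{2}\right)}\right) - 3084} = \sqrt{\left(7 - \frac{1}{-5 + \left(4 + \frac{1}{2}\right)}\right) - 3084} = \sqrt{\left(7 - \frac{1}{-5 + \frac{9}{2}}\right) - 3084} = \sqrt{\left(7 - \frac{1}{- \frac{1}{2}}\right) - 3084} = \sqrt{\left(7 - -2\right) - 3084} = \sqrt{\left(7 + 2\right) - 3084} = \sqrt{9 - 3084} = \sqrt{-3075} = 5 i \sqrt{123}$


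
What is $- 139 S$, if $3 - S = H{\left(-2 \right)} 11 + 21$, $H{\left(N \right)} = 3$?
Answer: $7089$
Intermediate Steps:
$S = -51$ ($S = 3 - \left(3 \cdot 11 + 21\right) = 3 - \left(33 + 21\right) = 3 - 54 = -51$)
$- 139 S = \left(-139\right) \left(-51\right) = 7089$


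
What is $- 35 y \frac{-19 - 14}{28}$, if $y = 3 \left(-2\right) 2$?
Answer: $-495$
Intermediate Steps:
$y = -12$ ($y = \left(-6\right) 2 = -12$)
$- 35 y \frac{-19 - 14}{28} = \left(-35\right) \left(-12\right) \frac{-19 - 14}{28} = 420 \left(-19 - 14\right) \frac{1}{28} = 420 \left(\left(-33\right) \frac{1}{28}\right) = 420 \left(- \frac{33}{28}\right) = -495$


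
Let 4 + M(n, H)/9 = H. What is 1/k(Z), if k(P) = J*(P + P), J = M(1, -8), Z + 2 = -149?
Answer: 1/32616 ≈ 3.0660e-5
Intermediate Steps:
Z = -151 (Z = -2 - 149 = -151)
M(n, H) = -36 + 9*H
J = -108 (J = -36 + 9*(-8) = -36 - 72 = -108)
k(P) = -216*P (k(P) = -108*(P + P) = -216*P)
1/k(Z) = 1/(-216*(-151)) = 1/32616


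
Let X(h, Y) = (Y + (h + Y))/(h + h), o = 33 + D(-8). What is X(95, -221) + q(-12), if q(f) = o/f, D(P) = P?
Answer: -4457/1140 ≈ -3.9096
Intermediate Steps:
o = 25 (o = 33 - 8 = 25)
q(f) = 25/f
X(h, Y) = (h + 2*Y)/(2*h) (X(h, Y) = (Y + (Y + h))/((2*h)) = (h + 2*Y)*(1/(2*h)) = (h + 2*Y)/(2*h))
X(95, -221) + q(-12) = (-221 + (½)*95)/95 + 25/(-12) = (-221 + 95/2)/95 + 25*(-1/12) = (1/95)*(-347/2) - 25/12 = -347/190 - 25/12 = -4457/1140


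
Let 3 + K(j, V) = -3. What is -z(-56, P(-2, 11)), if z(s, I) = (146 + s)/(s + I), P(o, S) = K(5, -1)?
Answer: 45/31 ≈ 1.4516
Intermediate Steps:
K(j, V) = -6 (K(j, V) = -3 - 3 = -6)
P(o, S) = -6
z(s, I) = (146 + s)/(I + s)
-z(-56, P(-2, 11)) = -(146 - 56)/(-6 - 56) = -90/(-62) = -(-1)*90/62 = -1*(-45/31) = 45/31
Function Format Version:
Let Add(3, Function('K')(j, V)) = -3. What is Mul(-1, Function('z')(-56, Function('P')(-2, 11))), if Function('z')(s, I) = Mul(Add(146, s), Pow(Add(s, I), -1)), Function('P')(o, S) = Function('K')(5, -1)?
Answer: Rational(45, 31) ≈ 1.4516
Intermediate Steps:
Function('K')(j, V) = -6 (Function('K')(j, V) = Add(-3, -3) = -6)
Function('P')(o, S) = -6
Function('z')(s, I) = Mul(Pow(Add(I, s), -1), Add(146, s)) (Function('z')(s, I) = Mul(Add(146, s), Pow(Add(I, s), -1)) = Mul(Pow(Add(I, s), -1), Add(146, s)))
Mul(-1, Function('z')(-56, Function('P')(-2, 11))) = Mul(-1, Mul(Pow(Add(-6, -56), -1), Add(146, -56))) = Mul(-1, Mul(Pow(-62, -1), 90)) = Mul(-1, Mul(Rational(-1, 62), 90)) = Mul(-1, Rational(-45, 31)) = Rational(45, 31)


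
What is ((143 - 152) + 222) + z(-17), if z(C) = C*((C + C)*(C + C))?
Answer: -19439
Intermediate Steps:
z(C) = 4*C**3 (z(C) = C*((2*C)*(2*C)) = C*(4*C**2) = 4*C**3)
((143 - 152) + 222) + z(-17) = ((143 - 152) + 222) + 4*(-17)**3 = (-9 + 222) + 4*(-4913) = 213 - 19652 = -19439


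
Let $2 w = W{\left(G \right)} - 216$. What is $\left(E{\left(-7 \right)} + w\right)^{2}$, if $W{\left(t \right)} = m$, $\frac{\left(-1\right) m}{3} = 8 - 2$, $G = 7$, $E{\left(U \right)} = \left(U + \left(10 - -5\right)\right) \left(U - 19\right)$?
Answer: $105625$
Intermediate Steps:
$E{\left(U \right)} = \left(-19 + U\right) \left(15 + U\right)$ ($E{\left(U \right)} = \left(U + \left(10 + 5\right)\right) \left(-19 + U\right) = \left(U + 15\right) \left(-19 + U\right) = \left(15 + U\right) \left(-19 + U\right) = \left(-19 + U\right) \left(15 + U\right)$)
$m = -18$ ($m = - 3 \left(8 - 2\right) = \left(-3\right) 6 = -18$)
$W{\left(t \right)} = -18$
$w = -117$ ($w = \frac{-18 - 216}{2} = \frac{1}{2} \left(-234\right) = -117$)
$\left(E{\left(-7 \right)} + w\right)^{2} = \left(\left(-285 + \left(-7\right)^{2} - -28\right) - 117\right)^{2} = \left(\left(-285 + 49 + 28\right) - 117\right)^{2} = \left(-208 - 117\right)^{2} = \left(-325\right)^{2} = 105625$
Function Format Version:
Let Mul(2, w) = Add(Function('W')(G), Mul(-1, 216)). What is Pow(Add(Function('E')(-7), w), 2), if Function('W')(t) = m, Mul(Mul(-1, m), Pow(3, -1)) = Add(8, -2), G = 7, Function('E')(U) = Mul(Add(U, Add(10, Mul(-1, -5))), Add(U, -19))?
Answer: 105625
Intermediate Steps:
Function('E')(U) = Mul(Add(-19, U), Add(15, U)) (Function('E')(U) = Mul(Add(U, Add(10, 5)), Add(-19, U)) = Mul(Add(U, 15), Add(-19, U)) = Mul(Add(15, U), Add(-19, U)) = Mul(Add(-19, U), Add(15, U)))
m = -18 (m = Mul(-3, Add(8, -2)) = Mul(-3, 6) = -18)
Function('W')(t) = -18
w = -117 (w = Mul(Rational(1, 2), Add(-18, Mul(-1, 216))) = Mul(Rational(1, 2), Add(-18, -216)) = Mul(Rational(1, 2), -234) = -117)
Pow(Add(Function('E')(-7), w), 2) = Pow(Add(Add(-285, Pow(-7, 2), Mul(-4, -7)), -117), 2) = Pow(Add(Add(-285, 49, 28), -117), 2) = Pow(Add(-208, -117), 2) = Pow(-325, 2) = 105625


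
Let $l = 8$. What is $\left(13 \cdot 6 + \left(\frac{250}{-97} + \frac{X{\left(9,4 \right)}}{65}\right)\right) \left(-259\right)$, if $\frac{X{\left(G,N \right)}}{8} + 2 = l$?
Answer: $- \frac{124370764}{6305} \approx -19726.0$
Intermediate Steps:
$X{\left(G,N \right)} = 48$ ($X{\left(G,N \right)} = -16 + 8 \cdot 8 = -16 + 64 = 48$)
$\left(13 \cdot 6 + \left(\frac{250}{-97} + \frac{X{\left(9,4 \right)}}{65}\right)\right) \left(-259\right) = \left(13 \cdot 6 + \left(\frac{250}{-97} + \frac{48}{65}\right)\right) \left(-259\right) = \left(78 + \left(250 \left(- \frac{1}{97}\right) + 48 \cdot \frac{1}{65}\right)\right) \left(-259\right) = \left(78 + \left(- \frac{250}{97} + \frac{48}{65}\right)\right) \left(-259\right) = \left(78 - \frac{11594}{6305}\right) \left(-259\right) = \frac{480196}{6305} \left(-259\right) = - \frac{124370764}{6305}$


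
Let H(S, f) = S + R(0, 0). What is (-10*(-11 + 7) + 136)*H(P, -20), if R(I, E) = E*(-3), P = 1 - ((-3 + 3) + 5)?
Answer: -704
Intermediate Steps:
P = -4 (P = 1 - (0 + 5) = 1 - 1*5 = 1 - 5 = -4)
R(I, E) = -3*E
H(S, f) = S (H(S, f) = S - 3*0 = S + 0 = S)
(-10*(-11 + 7) + 136)*H(P, -20) = (-10*(-11 + 7) + 136)*(-4) = (-10*(-4) + 136)*(-4) = (40 + 136)*(-4) = 176*(-4) = -704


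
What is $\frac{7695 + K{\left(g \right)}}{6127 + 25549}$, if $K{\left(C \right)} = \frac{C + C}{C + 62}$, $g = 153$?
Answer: $\frac{1654731}{6810340} \approx 0.24297$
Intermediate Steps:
$K{\left(C \right)} = \frac{2 C}{62 + C}$
$\frac{7695 + K{\left(g \right)}}{6127 + 25549} = \frac{7695 + 2 \cdot 153 \frac{1}{62 + 153}}{6127 + 25549} = \frac{7695 + 2 \cdot 153 \cdot \frac{1}{215}}{31676} = \left(7695 + 2 \cdot 153 \cdot \frac{1}{215}\right) \frac{1}{31676} = \left(7695 + \frac{306}{215}\right) \frac{1}{31676} = \frac{1654731}{215} \cdot \frac{1}{31676} = \frac{1654731}{6810340}$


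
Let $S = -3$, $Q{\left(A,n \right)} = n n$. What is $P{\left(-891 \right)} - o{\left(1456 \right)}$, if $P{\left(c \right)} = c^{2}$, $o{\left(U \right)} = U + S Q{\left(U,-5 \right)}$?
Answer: $792500$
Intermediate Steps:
$Q{\left(A,n \right)} = n^{2}$
$o{\left(U \right)} = -75 + U$ ($o{\left(U \right)} = U - 3 \left(-5\right)^{2} = U - 75 = -75 + U$)
$P{\left(-891 \right)} - o{\left(1456 \right)} = \left(-891\right)^{2} - \left(-75 + 1456\right) = 793881 - 1381 = 792500$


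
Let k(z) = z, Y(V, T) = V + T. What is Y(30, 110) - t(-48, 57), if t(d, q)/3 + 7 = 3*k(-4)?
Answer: 197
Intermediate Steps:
Y(V, T) = T + V
t(d, q) = -57 (t(d, q) = -21 + 3*(3*(-4)) = -21 + 3*(-12) = -21 - 36 = -57)
Y(30, 110) - t(-48, 57) = (110 + 30) - 1*(-57) = 140 + 57 = 197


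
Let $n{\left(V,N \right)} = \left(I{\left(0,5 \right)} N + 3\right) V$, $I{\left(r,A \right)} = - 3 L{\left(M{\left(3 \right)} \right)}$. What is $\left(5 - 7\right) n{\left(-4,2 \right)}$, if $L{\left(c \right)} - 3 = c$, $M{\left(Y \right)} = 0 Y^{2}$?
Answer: $-120$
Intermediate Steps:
$M{\left(Y \right)} = 0$
$L{\left(c \right)} = 3 + c$
$I{\left(r,A \right)} = -9$ ($I{\left(r,A \right)} = - 3 \left(3 + 0\right) = \left(-3\right) 3 = -9$)
$n{\left(V,N \right)} = V \left(3 - 9 N\right)$ ($n{\left(V,N \right)} = \left(- 9 N + 3\right) V = \left(3 - 9 N\right) V = V \left(3 - 9 N\right)$)
$\left(5 - 7\right) n{\left(-4,2 \right)} = \left(5 - 7\right) 3 \left(-4\right) \left(1 - 6\right) = - 2 \cdot 3 \left(-4\right) \left(1 - 6\right) = - 2 \cdot 3 \left(-4\right) \left(-5\right) = \left(-2\right) 60 = -120$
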